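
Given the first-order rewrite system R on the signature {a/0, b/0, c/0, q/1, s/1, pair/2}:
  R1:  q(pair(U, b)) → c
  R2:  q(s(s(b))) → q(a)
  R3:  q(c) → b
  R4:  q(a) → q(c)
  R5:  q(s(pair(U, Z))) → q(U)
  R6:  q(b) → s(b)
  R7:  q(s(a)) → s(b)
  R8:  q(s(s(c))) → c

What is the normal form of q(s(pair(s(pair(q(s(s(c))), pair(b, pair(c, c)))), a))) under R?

b

1. q(s(pair(s(pair(q(s(s(c))), pair(b, pair(c, c)))), a)))  →  q(s(pair(q(s(s(c))), pair(b, pair(c, c)))))   [R5 at ε]
2. q(s(pair(q(s(s(c))), pair(b, pair(c, c)))))  →  q(q(s(s(c))))   [R5 at ε]
3. q(q(s(s(c))))  →  q(c)   [R8 at 1]
4. q(c)  →  b   [R3 at ε]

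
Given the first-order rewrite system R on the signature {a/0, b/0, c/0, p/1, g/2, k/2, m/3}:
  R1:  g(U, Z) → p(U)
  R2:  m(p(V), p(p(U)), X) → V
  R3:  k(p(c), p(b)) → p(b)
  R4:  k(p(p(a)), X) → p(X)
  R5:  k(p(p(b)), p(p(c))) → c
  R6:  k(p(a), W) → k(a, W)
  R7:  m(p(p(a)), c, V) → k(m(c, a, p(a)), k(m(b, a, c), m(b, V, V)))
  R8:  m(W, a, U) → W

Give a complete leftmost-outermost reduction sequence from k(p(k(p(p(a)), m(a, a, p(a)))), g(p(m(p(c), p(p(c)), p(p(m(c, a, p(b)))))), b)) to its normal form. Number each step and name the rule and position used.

1. k(p(k(p(p(a)), m(a, a, p(a)))), g(p(m(p(c), p(p(c)), p(p(m(c, a, p(b)))))), b))  →  k(p(p(m(a, a, p(a)))), g(p(m(p(c), p(p(c)), p(p(m(c, a, p(b)))))), b))   [R4 at 1.1]
2. k(p(p(m(a, a, p(a)))), g(p(m(p(c), p(p(c)), p(p(m(c, a, p(b)))))), b))  →  k(p(p(a)), g(p(m(p(c), p(p(c)), p(p(m(c, a, p(b)))))), b))   [R8 at 1.1.1]
3. k(p(p(a)), g(p(m(p(c), p(p(c)), p(p(m(c, a, p(b)))))), b))  →  p(g(p(m(p(c), p(p(c)), p(p(m(c, a, p(b)))))), b))   [R4 at ε]
4. p(g(p(m(p(c), p(p(c)), p(p(m(c, a, p(b)))))), b))  →  p(p(p(m(p(c), p(p(c)), p(p(m(c, a, p(b))))))))   [R1 at 1]
5. p(p(p(m(p(c), p(p(c)), p(p(m(c, a, p(b))))))))  →  p(p(p(c)))   [R2 at 1.1.1]

p(p(p(c)))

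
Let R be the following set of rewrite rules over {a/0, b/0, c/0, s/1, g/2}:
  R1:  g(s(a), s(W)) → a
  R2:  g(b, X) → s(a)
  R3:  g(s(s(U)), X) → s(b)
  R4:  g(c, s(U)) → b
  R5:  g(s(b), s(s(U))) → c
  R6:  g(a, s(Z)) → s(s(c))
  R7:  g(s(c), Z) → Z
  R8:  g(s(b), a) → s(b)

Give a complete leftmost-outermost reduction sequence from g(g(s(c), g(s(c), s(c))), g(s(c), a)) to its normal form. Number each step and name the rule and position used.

1. g(g(s(c), g(s(c), s(c))), g(s(c), a))  →  g(g(s(c), s(c)), g(s(c), a))   [R7 at 1]
2. g(g(s(c), s(c)), g(s(c), a))  →  g(s(c), g(s(c), a))   [R7 at 1]
3. g(s(c), g(s(c), a))  →  g(s(c), a)   [R7 at ε]
4. g(s(c), a)  →  a   [R7 at ε]

a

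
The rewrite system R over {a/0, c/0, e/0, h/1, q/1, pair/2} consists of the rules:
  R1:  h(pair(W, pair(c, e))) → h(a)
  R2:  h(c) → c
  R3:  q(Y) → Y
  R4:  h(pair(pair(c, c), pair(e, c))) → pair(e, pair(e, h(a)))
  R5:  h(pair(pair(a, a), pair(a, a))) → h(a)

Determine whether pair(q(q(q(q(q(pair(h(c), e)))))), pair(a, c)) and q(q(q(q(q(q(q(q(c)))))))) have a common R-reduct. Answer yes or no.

no — NF(t₁) = pair(pair(c, e), pair(a, c)), NF(t₂) = c

Reduce t₁ = pair(q(q(q(q(q(pair(h(c), e)))))), pair(a, c)):
1. pair(q(q(q(q(q(pair(h(c), e)))))), pair(a, c))  →  pair(q(q(q(q(pair(h(c), e))))), pair(a, c))   [R3 at 1]
2. pair(q(q(q(q(pair(h(c), e))))), pair(a, c))  →  pair(q(q(q(pair(h(c), e)))), pair(a, c))   [R3 at 1]
3. pair(q(q(q(pair(h(c), e)))), pair(a, c))  →  pair(q(q(pair(h(c), e))), pair(a, c))   [R3 at 1]
4. pair(q(q(pair(h(c), e))), pair(a, c))  →  pair(q(pair(h(c), e)), pair(a, c))   [R3 at 1]
5. pair(q(pair(h(c), e)), pair(a, c))  →  pair(pair(h(c), e), pair(a, c))   [R3 at 1]
6. pair(pair(h(c), e), pair(a, c))  →  pair(pair(c, e), pair(a, c))   [R2 at 1.1]

Reduce t₂ = q(q(q(q(q(q(q(q(c)))))))):
1. q(q(q(q(q(q(q(q(c))))))))  →  q(q(q(q(q(q(q(c)))))))   [R3 at ε]
2. q(q(q(q(q(q(q(c)))))))  →  q(q(q(q(q(q(c))))))   [R3 at ε]
3. q(q(q(q(q(q(c))))))  →  q(q(q(q(q(c)))))   [R3 at ε]
4. q(q(q(q(q(c)))))  →  q(q(q(q(c))))   [R3 at ε]
5. q(q(q(q(c))))  →  q(q(q(c)))   [R3 at ε]
6. q(q(q(c)))  →  q(q(c))   [R3 at ε]
7. q(q(c))  →  q(c)   [R3 at ε]
8. q(c)  →  c   [R3 at ε]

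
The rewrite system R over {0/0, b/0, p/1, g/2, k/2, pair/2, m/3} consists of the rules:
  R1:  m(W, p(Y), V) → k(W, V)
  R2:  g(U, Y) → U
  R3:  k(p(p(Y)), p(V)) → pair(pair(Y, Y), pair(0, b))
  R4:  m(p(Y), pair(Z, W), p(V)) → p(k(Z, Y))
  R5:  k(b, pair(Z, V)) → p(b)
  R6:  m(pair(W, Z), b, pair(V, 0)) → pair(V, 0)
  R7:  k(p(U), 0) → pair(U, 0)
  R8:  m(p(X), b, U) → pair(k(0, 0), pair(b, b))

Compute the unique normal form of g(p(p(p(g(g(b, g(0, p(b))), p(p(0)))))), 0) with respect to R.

1. g(p(p(p(g(g(b, g(0, p(b))), p(p(0)))))), 0)  →  p(p(p(g(g(b, g(0, p(b))), p(p(0))))))   [R2 at ε]
2. p(p(p(g(g(b, g(0, p(b))), p(p(0))))))  →  p(p(p(g(b, g(0, p(b))))))   [R2 at 1.1.1]
3. p(p(p(g(b, g(0, p(b))))))  →  p(p(p(b)))   [R2 at 1.1.1]

p(p(p(b)))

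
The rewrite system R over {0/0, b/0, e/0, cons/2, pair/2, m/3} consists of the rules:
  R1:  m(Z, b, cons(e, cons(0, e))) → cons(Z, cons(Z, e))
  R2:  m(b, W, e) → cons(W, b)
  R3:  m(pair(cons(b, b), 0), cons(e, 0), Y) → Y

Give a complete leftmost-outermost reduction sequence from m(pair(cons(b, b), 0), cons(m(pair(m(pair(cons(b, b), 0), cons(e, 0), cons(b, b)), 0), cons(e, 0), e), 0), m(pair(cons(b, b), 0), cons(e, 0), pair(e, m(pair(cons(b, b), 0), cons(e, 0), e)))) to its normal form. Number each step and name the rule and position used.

pair(e, e)

1. m(pair(cons(b, b), 0), cons(m(pair(m(pair(cons(b, b), 0), cons(e, 0), cons(b, b)), 0), cons(e, 0), e), 0), m(pair(cons(b, b), 0), cons(e, 0), pair(e, m(pair(cons(b, b), 0), cons(e, 0), e))))  →  m(pair(cons(b, b), 0), cons(m(pair(cons(b, b), 0), cons(e, 0), e), 0), m(pair(cons(b, b), 0), cons(e, 0), pair(e, m(pair(cons(b, b), 0), cons(e, 0), e))))   [R3 at 2.1.1.1]
2. m(pair(cons(b, b), 0), cons(m(pair(cons(b, b), 0), cons(e, 0), e), 0), m(pair(cons(b, b), 0), cons(e, 0), pair(e, m(pair(cons(b, b), 0), cons(e, 0), e))))  →  m(pair(cons(b, b), 0), cons(e, 0), m(pair(cons(b, b), 0), cons(e, 0), pair(e, m(pair(cons(b, b), 0), cons(e, 0), e))))   [R3 at 2.1]
3. m(pair(cons(b, b), 0), cons(e, 0), m(pair(cons(b, b), 0), cons(e, 0), pair(e, m(pair(cons(b, b), 0), cons(e, 0), e))))  →  m(pair(cons(b, b), 0), cons(e, 0), pair(e, m(pair(cons(b, b), 0), cons(e, 0), e)))   [R3 at ε]
4. m(pair(cons(b, b), 0), cons(e, 0), pair(e, m(pair(cons(b, b), 0), cons(e, 0), e)))  →  pair(e, m(pair(cons(b, b), 0), cons(e, 0), e))   [R3 at ε]
5. pair(e, m(pair(cons(b, b), 0), cons(e, 0), e))  →  pair(e, e)   [R3 at 2]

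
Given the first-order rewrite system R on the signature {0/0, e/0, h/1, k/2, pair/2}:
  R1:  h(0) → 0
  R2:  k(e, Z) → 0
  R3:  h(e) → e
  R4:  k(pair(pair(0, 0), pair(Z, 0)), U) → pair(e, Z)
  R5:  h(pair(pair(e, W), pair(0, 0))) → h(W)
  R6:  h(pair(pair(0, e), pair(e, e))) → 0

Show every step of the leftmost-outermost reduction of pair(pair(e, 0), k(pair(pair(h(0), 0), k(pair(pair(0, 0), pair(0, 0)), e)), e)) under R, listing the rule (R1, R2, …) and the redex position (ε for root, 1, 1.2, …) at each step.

pair(pair(e, 0), pair(e, e))

1. pair(pair(e, 0), k(pair(pair(h(0), 0), k(pair(pair(0, 0), pair(0, 0)), e)), e))  →  pair(pair(e, 0), k(pair(pair(0, 0), k(pair(pair(0, 0), pair(0, 0)), e)), e))   [R1 at 2.1.1.1]
2. pair(pair(e, 0), k(pair(pair(0, 0), k(pair(pair(0, 0), pair(0, 0)), e)), e))  →  pair(pair(e, 0), k(pair(pair(0, 0), pair(e, 0)), e))   [R4 at 2.1.2]
3. pair(pair(e, 0), k(pair(pair(0, 0), pair(e, 0)), e))  →  pair(pair(e, 0), pair(e, e))   [R4 at 2]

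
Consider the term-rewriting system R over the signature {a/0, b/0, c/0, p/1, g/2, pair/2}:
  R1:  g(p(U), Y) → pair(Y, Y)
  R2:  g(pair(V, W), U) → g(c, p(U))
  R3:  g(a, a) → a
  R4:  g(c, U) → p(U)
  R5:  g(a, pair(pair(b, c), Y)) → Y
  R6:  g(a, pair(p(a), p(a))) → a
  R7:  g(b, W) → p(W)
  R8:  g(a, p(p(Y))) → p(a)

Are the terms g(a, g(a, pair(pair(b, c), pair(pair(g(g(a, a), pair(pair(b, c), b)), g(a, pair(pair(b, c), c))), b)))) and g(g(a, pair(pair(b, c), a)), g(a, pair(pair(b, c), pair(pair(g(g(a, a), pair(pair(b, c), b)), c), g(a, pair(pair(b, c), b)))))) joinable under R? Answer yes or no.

yes — NF(t₁) = b, NF(t₂) = b

Reduce t₁ = g(a, g(a, pair(pair(b, c), pair(pair(g(g(a, a), pair(pair(b, c), b)), g(a, pair(pair(b, c), c))), b)))):
1. g(a, g(a, pair(pair(b, c), pair(pair(g(g(a, a), pair(pair(b, c), b)), g(a, pair(pair(b, c), c))), b))))  →  g(a, pair(pair(g(g(a, a), pair(pair(b, c), b)), g(a, pair(pair(b, c), c))), b))   [R5 at 2]
2. g(a, pair(pair(g(g(a, a), pair(pair(b, c), b)), g(a, pair(pair(b, c), c))), b))  →  g(a, pair(pair(g(a, pair(pair(b, c), b)), g(a, pair(pair(b, c), c))), b))   [R3 at 2.1.1.1]
3. g(a, pair(pair(g(a, pair(pair(b, c), b)), g(a, pair(pair(b, c), c))), b))  →  g(a, pair(pair(b, g(a, pair(pair(b, c), c))), b))   [R5 at 2.1.1]
4. g(a, pair(pair(b, g(a, pair(pair(b, c), c))), b))  →  g(a, pair(pair(b, c), b))   [R5 at 2.1.2]
5. g(a, pair(pair(b, c), b))  →  b   [R5 at ε]

Reduce t₂ = g(g(a, pair(pair(b, c), a)), g(a, pair(pair(b, c), pair(pair(g(g(a, a), pair(pair(b, c), b)), c), g(a, pair(pair(b, c), b)))))):
1. g(g(a, pair(pair(b, c), a)), g(a, pair(pair(b, c), pair(pair(g(g(a, a), pair(pair(b, c), b)), c), g(a, pair(pair(b, c), b))))))  →  g(a, g(a, pair(pair(b, c), pair(pair(g(g(a, a), pair(pair(b, c), b)), c), g(a, pair(pair(b, c), b))))))   [R5 at 1]
2. g(a, g(a, pair(pair(b, c), pair(pair(g(g(a, a), pair(pair(b, c), b)), c), g(a, pair(pair(b, c), b))))))  →  g(a, pair(pair(g(g(a, a), pair(pair(b, c), b)), c), g(a, pair(pair(b, c), b))))   [R5 at 2]
3. g(a, pair(pair(g(g(a, a), pair(pair(b, c), b)), c), g(a, pair(pair(b, c), b))))  →  g(a, pair(pair(g(a, pair(pair(b, c), b)), c), g(a, pair(pair(b, c), b))))   [R3 at 2.1.1.1]
4. g(a, pair(pair(g(a, pair(pair(b, c), b)), c), g(a, pair(pair(b, c), b))))  →  g(a, pair(pair(b, c), g(a, pair(pair(b, c), b))))   [R5 at 2.1.1]
5. g(a, pair(pair(b, c), g(a, pair(pair(b, c), b))))  →  g(a, pair(pair(b, c), b))   [R5 at ε]
6. g(a, pair(pair(b, c), b))  →  b   [R5 at ε]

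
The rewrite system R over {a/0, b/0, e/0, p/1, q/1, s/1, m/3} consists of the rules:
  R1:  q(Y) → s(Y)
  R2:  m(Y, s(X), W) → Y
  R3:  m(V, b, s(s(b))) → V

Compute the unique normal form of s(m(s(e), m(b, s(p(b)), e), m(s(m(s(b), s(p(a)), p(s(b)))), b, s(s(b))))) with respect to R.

1. s(m(s(e), m(b, s(p(b)), e), m(s(m(s(b), s(p(a)), p(s(b)))), b, s(s(b)))))  →  s(m(s(e), b, m(s(m(s(b), s(p(a)), p(s(b)))), b, s(s(b)))))   [R2 at 1.2]
2. s(m(s(e), b, m(s(m(s(b), s(p(a)), p(s(b)))), b, s(s(b)))))  →  s(m(s(e), b, s(m(s(b), s(p(a)), p(s(b))))))   [R3 at 1.3]
3. s(m(s(e), b, s(m(s(b), s(p(a)), p(s(b))))))  →  s(m(s(e), b, s(s(b))))   [R2 at 1.3.1]
4. s(m(s(e), b, s(s(b))))  →  s(s(e))   [R3 at 1]

s(s(e))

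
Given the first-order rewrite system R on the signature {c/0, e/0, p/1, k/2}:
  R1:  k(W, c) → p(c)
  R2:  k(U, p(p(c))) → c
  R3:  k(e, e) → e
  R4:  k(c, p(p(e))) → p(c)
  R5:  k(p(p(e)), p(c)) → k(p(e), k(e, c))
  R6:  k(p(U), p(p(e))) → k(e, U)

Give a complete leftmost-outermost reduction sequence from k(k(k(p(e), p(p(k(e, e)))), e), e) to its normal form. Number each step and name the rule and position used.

e

1. k(k(k(p(e), p(p(k(e, e)))), e), e)  →  k(k(k(p(e), p(p(e))), e), e)   [R3 at 1.1.2.1.1]
2. k(k(k(p(e), p(p(e))), e), e)  →  k(k(k(e, e), e), e)   [R6 at 1.1]
3. k(k(k(e, e), e), e)  →  k(k(e, e), e)   [R3 at 1.1]
4. k(k(e, e), e)  →  k(e, e)   [R3 at 1]
5. k(e, e)  →  e   [R3 at ε]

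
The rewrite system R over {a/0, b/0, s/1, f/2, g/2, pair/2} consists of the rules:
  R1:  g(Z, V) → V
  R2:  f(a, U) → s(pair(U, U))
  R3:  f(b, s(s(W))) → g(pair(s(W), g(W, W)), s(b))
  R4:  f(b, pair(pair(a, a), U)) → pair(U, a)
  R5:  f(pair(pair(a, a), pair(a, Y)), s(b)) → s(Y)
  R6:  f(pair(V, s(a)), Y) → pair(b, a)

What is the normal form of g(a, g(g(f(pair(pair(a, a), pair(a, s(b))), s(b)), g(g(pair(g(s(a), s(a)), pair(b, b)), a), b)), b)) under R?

1. g(a, g(g(f(pair(pair(a, a), pair(a, s(b))), s(b)), g(g(pair(g(s(a), s(a)), pair(b, b)), a), b)), b))  →  g(g(f(pair(pair(a, a), pair(a, s(b))), s(b)), g(g(pair(g(s(a), s(a)), pair(b, b)), a), b)), b)   [R1 at ε]
2. g(g(f(pair(pair(a, a), pair(a, s(b))), s(b)), g(g(pair(g(s(a), s(a)), pair(b, b)), a), b)), b)  →  b   [R1 at ε]

b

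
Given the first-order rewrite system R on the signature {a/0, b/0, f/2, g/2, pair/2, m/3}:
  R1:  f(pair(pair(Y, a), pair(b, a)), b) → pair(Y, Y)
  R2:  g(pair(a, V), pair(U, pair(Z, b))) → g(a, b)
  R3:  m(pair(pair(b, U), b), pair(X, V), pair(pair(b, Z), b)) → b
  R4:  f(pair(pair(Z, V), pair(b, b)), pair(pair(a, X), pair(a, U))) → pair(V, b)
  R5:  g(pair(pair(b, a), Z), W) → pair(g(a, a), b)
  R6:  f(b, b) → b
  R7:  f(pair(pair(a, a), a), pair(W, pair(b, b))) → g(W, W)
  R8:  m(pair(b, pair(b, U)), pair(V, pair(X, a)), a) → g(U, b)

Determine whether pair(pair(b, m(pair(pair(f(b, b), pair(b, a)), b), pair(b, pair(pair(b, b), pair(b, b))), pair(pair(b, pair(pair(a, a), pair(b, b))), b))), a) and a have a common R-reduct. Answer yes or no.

no — NF(t₁) = pair(pair(b, b), a), NF(t₂) = a

Reduce t₁ = pair(pair(b, m(pair(pair(f(b, b), pair(b, a)), b), pair(b, pair(pair(b, b), pair(b, b))), pair(pair(b, pair(pair(a, a), pair(b, b))), b))), a):
1. pair(pair(b, m(pair(pair(f(b, b), pair(b, a)), b), pair(b, pair(pair(b, b), pair(b, b))), pair(pair(b, pair(pair(a, a), pair(b, b))), b))), a)  →  pair(pair(b, m(pair(pair(b, pair(b, a)), b), pair(b, pair(pair(b, b), pair(b, b))), pair(pair(b, pair(pair(a, a), pair(b, b))), b))), a)   [R6 at 1.2.1.1.1]
2. pair(pair(b, m(pair(pair(b, pair(b, a)), b), pair(b, pair(pair(b, b), pair(b, b))), pair(pair(b, pair(pair(a, a), pair(b, b))), b))), a)  →  pair(pair(b, b), a)   [R3 at 1.2]

Reduce t₂ = a:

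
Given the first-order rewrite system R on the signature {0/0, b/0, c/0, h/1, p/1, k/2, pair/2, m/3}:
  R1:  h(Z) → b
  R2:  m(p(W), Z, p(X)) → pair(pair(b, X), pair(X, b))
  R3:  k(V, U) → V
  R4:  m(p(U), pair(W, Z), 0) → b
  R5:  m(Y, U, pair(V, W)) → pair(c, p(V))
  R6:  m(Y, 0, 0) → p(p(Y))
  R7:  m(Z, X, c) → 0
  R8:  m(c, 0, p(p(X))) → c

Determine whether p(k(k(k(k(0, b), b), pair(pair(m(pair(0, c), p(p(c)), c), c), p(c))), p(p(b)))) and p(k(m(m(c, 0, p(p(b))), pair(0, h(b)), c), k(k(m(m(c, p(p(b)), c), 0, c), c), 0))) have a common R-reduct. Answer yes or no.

Reduce t₁ = p(k(k(k(k(0, b), b), pair(pair(m(pair(0, c), p(p(c)), c), c), p(c))), p(p(b)))):
1. p(k(k(k(k(0, b), b), pair(pair(m(pair(0, c), p(p(c)), c), c), p(c))), p(p(b))))  →  p(k(k(k(0, b), b), pair(pair(m(pair(0, c), p(p(c)), c), c), p(c))))   [R3 at 1]
2. p(k(k(k(0, b), b), pair(pair(m(pair(0, c), p(p(c)), c), c), p(c))))  →  p(k(k(0, b), b))   [R3 at 1]
3. p(k(k(0, b), b))  →  p(k(0, b))   [R3 at 1]
4. p(k(0, b))  →  p(0)   [R3 at 1]

Reduce t₂ = p(k(m(m(c, 0, p(p(b))), pair(0, h(b)), c), k(k(m(m(c, p(p(b)), c), 0, c), c), 0))):
1. p(k(m(m(c, 0, p(p(b))), pair(0, h(b)), c), k(k(m(m(c, p(p(b)), c), 0, c), c), 0)))  →  p(m(m(c, 0, p(p(b))), pair(0, h(b)), c))   [R3 at 1]
2. p(m(m(c, 0, p(p(b))), pair(0, h(b)), c))  →  p(0)   [R7 at 1]

yes — NF(t₁) = p(0), NF(t₂) = p(0)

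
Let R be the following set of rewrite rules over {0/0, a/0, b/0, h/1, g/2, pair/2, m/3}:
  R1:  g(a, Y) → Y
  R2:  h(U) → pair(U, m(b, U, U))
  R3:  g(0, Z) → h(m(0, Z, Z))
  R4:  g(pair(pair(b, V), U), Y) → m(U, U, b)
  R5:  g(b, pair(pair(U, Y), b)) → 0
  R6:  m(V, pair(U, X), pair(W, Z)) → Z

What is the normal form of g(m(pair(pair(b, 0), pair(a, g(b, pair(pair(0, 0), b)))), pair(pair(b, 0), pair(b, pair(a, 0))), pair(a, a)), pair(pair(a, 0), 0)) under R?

pair(pair(a, 0), 0)

1. g(m(pair(pair(b, 0), pair(a, g(b, pair(pair(0, 0), b)))), pair(pair(b, 0), pair(b, pair(a, 0))), pair(a, a)), pair(pair(a, 0), 0))  →  g(a, pair(pair(a, 0), 0))   [R6 at 1]
2. g(a, pair(pair(a, 0), 0))  →  pair(pair(a, 0), 0)   [R1 at ε]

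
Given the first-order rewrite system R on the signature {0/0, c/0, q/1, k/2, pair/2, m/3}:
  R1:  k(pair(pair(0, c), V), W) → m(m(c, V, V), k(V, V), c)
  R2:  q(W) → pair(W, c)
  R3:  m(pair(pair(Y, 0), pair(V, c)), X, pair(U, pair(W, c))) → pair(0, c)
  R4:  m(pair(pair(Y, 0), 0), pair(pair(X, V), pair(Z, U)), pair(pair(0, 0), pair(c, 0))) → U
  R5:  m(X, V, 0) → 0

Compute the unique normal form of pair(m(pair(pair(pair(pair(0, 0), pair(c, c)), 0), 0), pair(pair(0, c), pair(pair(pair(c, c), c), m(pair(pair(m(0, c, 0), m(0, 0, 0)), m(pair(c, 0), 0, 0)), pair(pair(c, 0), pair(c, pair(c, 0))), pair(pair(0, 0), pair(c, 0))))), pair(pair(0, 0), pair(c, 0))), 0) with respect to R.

pair(pair(c, 0), 0)

1. pair(m(pair(pair(pair(pair(0, 0), pair(c, c)), 0), 0), pair(pair(0, c), pair(pair(pair(c, c), c), m(pair(pair(m(0, c, 0), m(0, 0, 0)), m(pair(c, 0), 0, 0)), pair(pair(c, 0), pair(c, pair(c, 0))), pair(pair(0, 0), pair(c, 0))))), pair(pair(0, 0), pair(c, 0))), 0)  →  pair(m(pair(pair(m(0, c, 0), m(0, 0, 0)), m(pair(c, 0), 0, 0)), pair(pair(c, 0), pair(c, pair(c, 0))), pair(pair(0, 0), pair(c, 0))), 0)   [R4 at 1]
2. pair(m(pair(pair(m(0, c, 0), m(0, 0, 0)), m(pair(c, 0), 0, 0)), pair(pair(c, 0), pair(c, pair(c, 0))), pair(pair(0, 0), pair(c, 0))), 0)  →  pair(m(pair(pair(0, m(0, 0, 0)), m(pair(c, 0), 0, 0)), pair(pair(c, 0), pair(c, pair(c, 0))), pair(pair(0, 0), pair(c, 0))), 0)   [R5 at 1.1.1.1]
3. pair(m(pair(pair(0, m(0, 0, 0)), m(pair(c, 0), 0, 0)), pair(pair(c, 0), pair(c, pair(c, 0))), pair(pair(0, 0), pair(c, 0))), 0)  →  pair(m(pair(pair(0, 0), m(pair(c, 0), 0, 0)), pair(pair(c, 0), pair(c, pair(c, 0))), pair(pair(0, 0), pair(c, 0))), 0)   [R5 at 1.1.1.2]
4. pair(m(pair(pair(0, 0), m(pair(c, 0), 0, 0)), pair(pair(c, 0), pair(c, pair(c, 0))), pair(pair(0, 0), pair(c, 0))), 0)  →  pair(m(pair(pair(0, 0), 0), pair(pair(c, 0), pair(c, pair(c, 0))), pair(pair(0, 0), pair(c, 0))), 0)   [R5 at 1.1.2]
5. pair(m(pair(pair(0, 0), 0), pair(pair(c, 0), pair(c, pair(c, 0))), pair(pair(0, 0), pair(c, 0))), 0)  →  pair(pair(c, 0), 0)   [R4 at 1]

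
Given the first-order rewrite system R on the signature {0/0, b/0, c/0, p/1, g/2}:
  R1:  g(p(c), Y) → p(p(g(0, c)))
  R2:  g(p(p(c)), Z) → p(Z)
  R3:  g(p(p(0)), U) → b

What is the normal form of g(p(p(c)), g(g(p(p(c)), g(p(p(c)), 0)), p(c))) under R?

1. g(p(p(c)), g(g(p(p(c)), g(p(p(c)), 0)), p(c)))  →  p(g(g(p(p(c)), g(p(p(c)), 0)), p(c)))   [R2 at ε]
2. p(g(g(p(p(c)), g(p(p(c)), 0)), p(c)))  →  p(g(p(g(p(p(c)), 0)), p(c)))   [R2 at 1.1]
3. p(g(p(g(p(p(c)), 0)), p(c)))  →  p(g(p(p(0)), p(c)))   [R2 at 1.1.1]
4. p(g(p(p(0)), p(c)))  →  p(b)   [R3 at 1]

p(b)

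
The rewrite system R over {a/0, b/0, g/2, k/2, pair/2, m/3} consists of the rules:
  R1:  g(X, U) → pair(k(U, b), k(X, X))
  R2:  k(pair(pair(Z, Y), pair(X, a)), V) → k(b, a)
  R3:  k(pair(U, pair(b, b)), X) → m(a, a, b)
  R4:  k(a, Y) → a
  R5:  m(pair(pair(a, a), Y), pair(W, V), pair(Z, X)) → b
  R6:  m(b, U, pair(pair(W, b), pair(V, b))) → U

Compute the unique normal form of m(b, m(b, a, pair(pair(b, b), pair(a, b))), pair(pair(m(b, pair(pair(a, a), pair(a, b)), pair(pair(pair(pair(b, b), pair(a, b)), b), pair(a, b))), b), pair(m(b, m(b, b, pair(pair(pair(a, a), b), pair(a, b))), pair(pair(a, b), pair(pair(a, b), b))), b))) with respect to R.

1. m(b, m(b, a, pair(pair(b, b), pair(a, b))), pair(pair(m(b, pair(pair(a, a), pair(a, b)), pair(pair(pair(pair(b, b), pair(a, b)), b), pair(a, b))), b), pair(m(b, m(b, b, pair(pair(pair(a, a), b), pair(a, b))), pair(pair(a, b), pair(pair(a, b), b))), b)))  →  m(b, a, pair(pair(b, b), pair(a, b)))   [R6 at ε]
2. m(b, a, pair(pair(b, b), pair(a, b)))  →  a   [R6 at ε]

a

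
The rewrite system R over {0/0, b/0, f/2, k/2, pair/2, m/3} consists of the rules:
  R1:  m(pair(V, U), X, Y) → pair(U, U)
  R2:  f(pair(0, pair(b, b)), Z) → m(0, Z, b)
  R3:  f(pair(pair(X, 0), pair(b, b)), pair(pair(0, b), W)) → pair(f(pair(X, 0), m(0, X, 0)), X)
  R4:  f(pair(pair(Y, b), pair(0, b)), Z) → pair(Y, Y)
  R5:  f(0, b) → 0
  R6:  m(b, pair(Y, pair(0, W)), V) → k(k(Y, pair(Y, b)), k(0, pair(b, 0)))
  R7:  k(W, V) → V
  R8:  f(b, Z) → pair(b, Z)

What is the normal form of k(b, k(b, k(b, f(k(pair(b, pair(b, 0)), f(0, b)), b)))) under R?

1. k(b, k(b, k(b, f(k(pair(b, pair(b, 0)), f(0, b)), b))))  →  k(b, k(b, f(k(pair(b, pair(b, 0)), f(0, b)), b)))   [R7 at ε]
2. k(b, k(b, f(k(pair(b, pair(b, 0)), f(0, b)), b)))  →  k(b, f(k(pair(b, pair(b, 0)), f(0, b)), b))   [R7 at ε]
3. k(b, f(k(pair(b, pair(b, 0)), f(0, b)), b))  →  f(k(pair(b, pair(b, 0)), f(0, b)), b)   [R7 at ε]
4. f(k(pair(b, pair(b, 0)), f(0, b)), b)  →  f(f(0, b), b)   [R7 at 1]
5. f(f(0, b), b)  →  f(0, b)   [R5 at 1]
6. f(0, b)  →  0   [R5 at ε]

0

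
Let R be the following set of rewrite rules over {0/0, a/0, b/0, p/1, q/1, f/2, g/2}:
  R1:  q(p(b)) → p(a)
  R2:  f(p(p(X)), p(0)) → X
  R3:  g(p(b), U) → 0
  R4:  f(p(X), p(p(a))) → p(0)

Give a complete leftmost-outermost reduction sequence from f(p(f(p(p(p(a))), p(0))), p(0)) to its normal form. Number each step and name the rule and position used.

1. f(p(f(p(p(p(a))), p(0))), p(0))  →  f(p(p(a)), p(0))   [R2 at 1.1]
2. f(p(p(a)), p(0))  →  a   [R2 at ε]

a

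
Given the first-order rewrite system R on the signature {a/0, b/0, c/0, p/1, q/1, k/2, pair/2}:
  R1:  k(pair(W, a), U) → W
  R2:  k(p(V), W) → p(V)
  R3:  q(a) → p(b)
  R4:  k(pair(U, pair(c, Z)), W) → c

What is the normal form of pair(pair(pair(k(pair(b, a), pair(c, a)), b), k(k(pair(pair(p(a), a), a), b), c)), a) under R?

1. pair(pair(pair(k(pair(b, a), pair(c, a)), b), k(k(pair(pair(p(a), a), a), b), c)), a)  →  pair(pair(pair(b, b), k(k(pair(pair(p(a), a), a), b), c)), a)   [R1 at 1.1.1]
2. pair(pair(pair(b, b), k(k(pair(pair(p(a), a), a), b), c)), a)  →  pair(pair(pair(b, b), k(pair(p(a), a), c)), a)   [R1 at 1.2.1]
3. pair(pair(pair(b, b), k(pair(p(a), a), c)), a)  →  pair(pair(pair(b, b), p(a)), a)   [R1 at 1.2]

pair(pair(pair(b, b), p(a)), a)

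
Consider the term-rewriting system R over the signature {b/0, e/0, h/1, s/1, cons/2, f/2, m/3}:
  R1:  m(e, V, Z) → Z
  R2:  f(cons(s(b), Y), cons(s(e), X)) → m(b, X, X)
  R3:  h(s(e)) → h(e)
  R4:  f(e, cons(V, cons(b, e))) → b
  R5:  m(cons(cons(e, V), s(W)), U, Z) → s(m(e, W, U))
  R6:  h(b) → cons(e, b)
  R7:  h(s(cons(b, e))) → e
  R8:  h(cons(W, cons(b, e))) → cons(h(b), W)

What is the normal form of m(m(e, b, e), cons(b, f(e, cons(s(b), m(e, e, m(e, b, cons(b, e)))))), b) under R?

b

1. m(m(e, b, e), cons(b, f(e, cons(s(b), m(e, e, m(e, b, cons(b, e)))))), b)  →  m(e, cons(b, f(e, cons(s(b), m(e, e, m(e, b, cons(b, e)))))), b)   [R1 at 1]
2. m(e, cons(b, f(e, cons(s(b), m(e, e, m(e, b, cons(b, e)))))), b)  →  b   [R1 at ε]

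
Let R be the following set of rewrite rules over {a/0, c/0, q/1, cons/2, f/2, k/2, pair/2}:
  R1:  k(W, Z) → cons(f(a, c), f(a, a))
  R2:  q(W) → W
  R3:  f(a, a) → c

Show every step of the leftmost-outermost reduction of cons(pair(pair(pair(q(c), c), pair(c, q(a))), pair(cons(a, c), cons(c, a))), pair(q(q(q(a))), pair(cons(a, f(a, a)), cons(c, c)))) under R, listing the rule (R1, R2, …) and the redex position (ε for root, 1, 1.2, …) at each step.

1. cons(pair(pair(pair(q(c), c), pair(c, q(a))), pair(cons(a, c), cons(c, a))), pair(q(q(q(a))), pair(cons(a, f(a, a)), cons(c, c))))  →  cons(pair(pair(pair(c, c), pair(c, q(a))), pair(cons(a, c), cons(c, a))), pair(q(q(q(a))), pair(cons(a, f(a, a)), cons(c, c))))   [R2 at 1.1.1.1]
2. cons(pair(pair(pair(c, c), pair(c, q(a))), pair(cons(a, c), cons(c, a))), pair(q(q(q(a))), pair(cons(a, f(a, a)), cons(c, c))))  →  cons(pair(pair(pair(c, c), pair(c, a)), pair(cons(a, c), cons(c, a))), pair(q(q(q(a))), pair(cons(a, f(a, a)), cons(c, c))))   [R2 at 1.1.2.2]
3. cons(pair(pair(pair(c, c), pair(c, a)), pair(cons(a, c), cons(c, a))), pair(q(q(q(a))), pair(cons(a, f(a, a)), cons(c, c))))  →  cons(pair(pair(pair(c, c), pair(c, a)), pair(cons(a, c), cons(c, a))), pair(q(q(a)), pair(cons(a, f(a, a)), cons(c, c))))   [R2 at 2.1]
4. cons(pair(pair(pair(c, c), pair(c, a)), pair(cons(a, c), cons(c, a))), pair(q(q(a)), pair(cons(a, f(a, a)), cons(c, c))))  →  cons(pair(pair(pair(c, c), pair(c, a)), pair(cons(a, c), cons(c, a))), pair(q(a), pair(cons(a, f(a, a)), cons(c, c))))   [R2 at 2.1]
5. cons(pair(pair(pair(c, c), pair(c, a)), pair(cons(a, c), cons(c, a))), pair(q(a), pair(cons(a, f(a, a)), cons(c, c))))  →  cons(pair(pair(pair(c, c), pair(c, a)), pair(cons(a, c), cons(c, a))), pair(a, pair(cons(a, f(a, a)), cons(c, c))))   [R2 at 2.1]
6. cons(pair(pair(pair(c, c), pair(c, a)), pair(cons(a, c), cons(c, a))), pair(a, pair(cons(a, f(a, a)), cons(c, c))))  →  cons(pair(pair(pair(c, c), pair(c, a)), pair(cons(a, c), cons(c, a))), pair(a, pair(cons(a, c), cons(c, c))))   [R3 at 2.2.1.2]

cons(pair(pair(pair(c, c), pair(c, a)), pair(cons(a, c), cons(c, a))), pair(a, pair(cons(a, c), cons(c, c))))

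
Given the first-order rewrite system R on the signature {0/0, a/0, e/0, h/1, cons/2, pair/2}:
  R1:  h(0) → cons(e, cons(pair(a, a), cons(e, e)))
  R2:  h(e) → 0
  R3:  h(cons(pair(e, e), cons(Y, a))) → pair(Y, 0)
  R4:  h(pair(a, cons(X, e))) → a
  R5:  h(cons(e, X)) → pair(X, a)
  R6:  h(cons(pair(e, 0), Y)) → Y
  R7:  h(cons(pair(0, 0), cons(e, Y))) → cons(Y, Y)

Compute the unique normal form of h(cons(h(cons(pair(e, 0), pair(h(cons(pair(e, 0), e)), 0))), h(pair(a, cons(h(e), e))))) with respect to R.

1. h(cons(h(cons(pair(e, 0), pair(h(cons(pair(e, 0), e)), 0))), h(pair(a, cons(h(e), e)))))  →  h(cons(pair(h(cons(pair(e, 0), e)), 0), h(pair(a, cons(h(e), e)))))   [R6 at 1.1]
2. h(cons(pair(h(cons(pair(e, 0), e)), 0), h(pair(a, cons(h(e), e)))))  →  h(cons(pair(e, 0), h(pair(a, cons(h(e), e)))))   [R6 at 1.1.1]
3. h(cons(pair(e, 0), h(pair(a, cons(h(e), e)))))  →  h(pair(a, cons(h(e), e)))   [R6 at ε]
4. h(pair(a, cons(h(e), e)))  →  a   [R4 at ε]

a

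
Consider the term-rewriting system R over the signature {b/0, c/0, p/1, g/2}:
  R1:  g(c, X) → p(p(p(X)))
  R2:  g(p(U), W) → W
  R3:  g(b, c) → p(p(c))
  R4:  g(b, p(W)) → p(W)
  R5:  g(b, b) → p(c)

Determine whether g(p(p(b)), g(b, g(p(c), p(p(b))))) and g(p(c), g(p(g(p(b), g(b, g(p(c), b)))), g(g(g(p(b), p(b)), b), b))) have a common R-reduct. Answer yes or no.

Reduce t₁ = g(p(p(b)), g(b, g(p(c), p(p(b))))):
1. g(p(p(b)), g(b, g(p(c), p(p(b)))))  →  g(b, g(p(c), p(p(b))))   [R2 at ε]
2. g(b, g(p(c), p(p(b))))  →  g(b, p(p(b)))   [R2 at 2]
3. g(b, p(p(b)))  →  p(p(b))   [R4 at ε]

Reduce t₂ = g(p(c), g(p(g(p(b), g(b, g(p(c), b)))), g(g(g(p(b), p(b)), b), b))):
1. g(p(c), g(p(g(p(b), g(b, g(p(c), b)))), g(g(g(p(b), p(b)), b), b)))  →  g(p(g(p(b), g(b, g(p(c), b)))), g(g(g(p(b), p(b)), b), b))   [R2 at ε]
2. g(p(g(p(b), g(b, g(p(c), b)))), g(g(g(p(b), p(b)), b), b))  →  g(g(g(p(b), p(b)), b), b)   [R2 at ε]
3. g(g(g(p(b), p(b)), b), b)  →  g(g(p(b), b), b)   [R2 at 1.1]
4. g(g(p(b), b), b)  →  g(b, b)   [R2 at 1]
5. g(b, b)  →  p(c)   [R5 at ε]

no — NF(t₁) = p(p(b)), NF(t₂) = p(c)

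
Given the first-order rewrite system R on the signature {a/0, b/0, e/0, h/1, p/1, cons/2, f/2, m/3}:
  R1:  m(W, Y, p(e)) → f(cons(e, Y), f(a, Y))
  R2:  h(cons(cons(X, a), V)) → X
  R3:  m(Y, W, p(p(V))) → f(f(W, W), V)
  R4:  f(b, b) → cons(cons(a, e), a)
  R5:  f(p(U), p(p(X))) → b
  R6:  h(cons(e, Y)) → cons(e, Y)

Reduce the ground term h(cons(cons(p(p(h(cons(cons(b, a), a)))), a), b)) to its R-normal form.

p(p(b))

1. h(cons(cons(p(p(h(cons(cons(b, a), a)))), a), b))  →  p(p(h(cons(cons(b, a), a))))   [R2 at ε]
2. p(p(h(cons(cons(b, a), a))))  →  p(p(b))   [R2 at 1.1]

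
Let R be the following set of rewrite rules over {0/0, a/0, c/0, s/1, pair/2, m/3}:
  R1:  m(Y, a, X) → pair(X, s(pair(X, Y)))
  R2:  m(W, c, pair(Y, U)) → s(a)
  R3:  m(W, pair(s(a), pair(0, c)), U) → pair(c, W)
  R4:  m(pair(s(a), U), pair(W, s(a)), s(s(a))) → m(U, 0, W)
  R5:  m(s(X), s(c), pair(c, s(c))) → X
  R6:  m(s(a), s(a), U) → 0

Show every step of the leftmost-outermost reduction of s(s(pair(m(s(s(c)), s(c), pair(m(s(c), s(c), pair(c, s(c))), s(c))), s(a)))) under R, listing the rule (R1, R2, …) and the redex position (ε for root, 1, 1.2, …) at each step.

s(s(pair(s(c), s(a))))

1. s(s(pair(m(s(s(c)), s(c), pair(m(s(c), s(c), pair(c, s(c))), s(c))), s(a))))  →  s(s(pair(m(s(s(c)), s(c), pair(c, s(c))), s(a))))   [R5 at 1.1.1.3.1]
2. s(s(pair(m(s(s(c)), s(c), pair(c, s(c))), s(a))))  →  s(s(pair(s(c), s(a))))   [R5 at 1.1.1]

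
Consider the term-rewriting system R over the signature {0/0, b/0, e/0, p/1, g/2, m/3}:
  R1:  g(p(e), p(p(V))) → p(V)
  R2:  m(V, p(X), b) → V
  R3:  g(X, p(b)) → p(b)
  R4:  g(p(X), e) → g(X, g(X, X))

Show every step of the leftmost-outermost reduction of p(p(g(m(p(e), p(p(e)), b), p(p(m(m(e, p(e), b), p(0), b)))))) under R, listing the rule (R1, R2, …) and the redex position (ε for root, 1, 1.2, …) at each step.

p(p(p(e)))

1. p(p(g(m(p(e), p(p(e)), b), p(p(m(m(e, p(e), b), p(0), b))))))  →  p(p(g(p(e), p(p(m(m(e, p(e), b), p(0), b))))))   [R2 at 1.1.1]
2. p(p(g(p(e), p(p(m(m(e, p(e), b), p(0), b))))))  →  p(p(p(m(m(e, p(e), b), p(0), b))))   [R1 at 1.1]
3. p(p(p(m(m(e, p(e), b), p(0), b))))  →  p(p(p(m(e, p(e), b))))   [R2 at 1.1.1]
4. p(p(p(m(e, p(e), b))))  →  p(p(p(e)))   [R2 at 1.1.1]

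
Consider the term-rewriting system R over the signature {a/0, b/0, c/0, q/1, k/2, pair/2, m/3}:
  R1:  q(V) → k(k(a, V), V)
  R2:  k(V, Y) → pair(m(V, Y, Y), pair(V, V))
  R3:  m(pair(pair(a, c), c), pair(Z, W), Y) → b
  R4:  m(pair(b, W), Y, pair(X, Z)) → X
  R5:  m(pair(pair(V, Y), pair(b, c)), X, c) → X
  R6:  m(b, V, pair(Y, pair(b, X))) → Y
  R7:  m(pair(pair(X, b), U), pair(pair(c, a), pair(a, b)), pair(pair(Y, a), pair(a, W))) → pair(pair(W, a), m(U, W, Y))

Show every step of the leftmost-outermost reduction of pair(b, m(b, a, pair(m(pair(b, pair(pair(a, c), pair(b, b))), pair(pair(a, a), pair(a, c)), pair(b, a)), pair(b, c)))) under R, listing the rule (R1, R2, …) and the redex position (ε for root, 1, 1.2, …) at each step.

1. pair(b, m(b, a, pair(m(pair(b, pair(pair(a, c), pair(b, b))), pair(pair(a, a), pair(a, c)), pair(b, a)), pair(b, c))))  →  pair(b, m(pair(b, pair(pair(a, c), pair(b, b))), pair(pair(a, a), pair(a, c)), pair(b, a)))   [R6 at 2]
2. pair(b, m(pair(b, pair(pair(a, c), pair(b, b))), pair(pair(a, a), pair(a, c)), pair(b, a)))  →  pair(b, b)   [R4 at 2]

pair(b, b)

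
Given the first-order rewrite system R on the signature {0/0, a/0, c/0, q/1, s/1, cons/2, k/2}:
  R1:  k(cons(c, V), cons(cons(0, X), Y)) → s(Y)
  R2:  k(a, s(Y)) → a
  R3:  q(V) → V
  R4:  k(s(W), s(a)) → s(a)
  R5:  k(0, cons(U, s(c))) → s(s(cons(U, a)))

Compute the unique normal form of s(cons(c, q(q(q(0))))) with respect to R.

1. s(cons(c, q(q(q(0)))))  →  s(cons(c, q(q(0))))   [R3 at 1.2]
2. s(cons(c, q(q(0))))  →  s(cons(c, q(0)))   [R3 at 1.2]
3. s(cons(c, q(0)))  →  s(cons(c, 0))   [R3 at 1.2]

s(cons(c, 0))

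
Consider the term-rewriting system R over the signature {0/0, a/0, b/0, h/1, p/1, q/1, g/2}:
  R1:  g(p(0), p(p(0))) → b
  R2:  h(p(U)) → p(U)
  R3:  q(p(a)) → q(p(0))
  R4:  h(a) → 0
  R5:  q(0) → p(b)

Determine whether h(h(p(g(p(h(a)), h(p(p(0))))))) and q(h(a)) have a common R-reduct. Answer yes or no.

Reduce t₁ = h(h(p(g(p(h(a)), h(p(p(0))))))):
1. h(h(p(g(p(h(a)), h(p(p(0)))))))  →  h(p(g(p(h(a)), h(p(p(0))))))   [R2 at 1]
2. h(p(g(p(h(a)), h(p(p(0))))))  →  p(g(p(h(a)), h(p(p(0)))))   [R2 at ε]
3. p(g(p(h(a)), h(p(p(0)))))  →  p(g(p(0), h(p(p(0)))))   [R4 at 1.1.1]
4. p(g(p(0), h(p(p(0)))))  →  p(g(p(0), p(p(0))))   [R2 at 1.2]
5. p(g(p(0), p(p(0))))  →  p(b)   [R1 at 1]

Reduce t₂ = q(h(a)):
1. q(h(a))  →  q(0)   [R4 at 1]
2. q(0)  →  p(b)   [R5 at ε]

yes — NF(t₁) = p(b), NF(t₂) = p(b)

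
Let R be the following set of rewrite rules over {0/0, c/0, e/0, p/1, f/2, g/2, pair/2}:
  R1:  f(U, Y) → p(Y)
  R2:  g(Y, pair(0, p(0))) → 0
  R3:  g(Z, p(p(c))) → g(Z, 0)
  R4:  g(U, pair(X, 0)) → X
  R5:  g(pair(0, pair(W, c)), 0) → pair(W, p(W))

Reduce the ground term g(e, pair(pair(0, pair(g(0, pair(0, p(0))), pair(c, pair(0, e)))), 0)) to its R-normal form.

pair(0, pair(0, pair(c, pair(0, e))))

1. g(e, pair(pair(0, pair(g(0, pair(0, p(0))), pair(c, pair(0, e)))), 0))  →  pair(0, pair(g(0, pair(0, p(0))), pair(c, pair(0, e))))   [R4 at ε]
2. pair(0, pair(g(0, pair(0, p(0))), pair(c, pair(0, e))))  →  pair(0, pair(0, pair(c, pair(0, e))))   [R2 at 2.1]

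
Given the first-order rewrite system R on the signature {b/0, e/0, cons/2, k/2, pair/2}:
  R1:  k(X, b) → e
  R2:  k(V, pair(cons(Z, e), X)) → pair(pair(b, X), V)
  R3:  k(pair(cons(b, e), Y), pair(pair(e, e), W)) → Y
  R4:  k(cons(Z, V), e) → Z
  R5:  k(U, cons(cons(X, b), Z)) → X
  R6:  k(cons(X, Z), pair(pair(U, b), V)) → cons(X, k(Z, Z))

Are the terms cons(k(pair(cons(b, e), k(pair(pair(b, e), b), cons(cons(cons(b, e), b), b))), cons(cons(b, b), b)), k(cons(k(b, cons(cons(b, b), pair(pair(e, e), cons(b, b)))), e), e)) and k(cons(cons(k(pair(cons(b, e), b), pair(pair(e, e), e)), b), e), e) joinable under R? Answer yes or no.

yes — NF(t₁) = cons(b, b), NF(t₂) = cons(b, b)

Reduce t₁ = cons(k(pair(cons(b, e), k(pair(pair(b, e), b), cons(cons(cons(b, e), b), b))), cons(cons(b, b), b)), k(cons(k(b, cons(cons(b, b), pair(pair(e, e), cons(b, b)))), e), e)):
1. cons(k(pair(cons(b, e), k(pair(pair(b, e), b), cons(cons(cons(b, e), b), b))), cons(cons(b, b), b)), k(cons(k(b, cons(cons(b, b), pair(pair(e, e), cons(b, b)))), e), e))  →  cons(b, k(cons(k(b, cons(cons(b, b), pair(pair(e, e), cons(b, b)))), e), e))   [R5 at 1]
2. cons(b, k(cons(k(b, cons(cons(b, b), pair(pair(e, e), cons(b, b)))), e), e))  →  cons(b, k(b, cons(cons(b, b), pair(pair(e, e), cons(b, b)))))   [R4 at 2]
3. cons(b, k(b, cons(cons(b, b), pair(pair(e, e), cons(b, b)))))  →  cons(b, b)   [R5 at 2]

Reduce t₂ = k(cons(cons(k(pair(cons(b, e), b), pair(pair(e, e), e)), b), e), e):
1. k(cons(cons(k(pair(cons(b, e), b), pair(pair(e, e), e)), b), e), e)  →  cons(k(pair(cons(b, e), b), pair(pair(e, e), e)), b)   [R4 at ε]
2. cons(k(pair(cons(b, e), b), pair(pair(e, e), e)), b)  →  cons(b, b)   [R3 at 1]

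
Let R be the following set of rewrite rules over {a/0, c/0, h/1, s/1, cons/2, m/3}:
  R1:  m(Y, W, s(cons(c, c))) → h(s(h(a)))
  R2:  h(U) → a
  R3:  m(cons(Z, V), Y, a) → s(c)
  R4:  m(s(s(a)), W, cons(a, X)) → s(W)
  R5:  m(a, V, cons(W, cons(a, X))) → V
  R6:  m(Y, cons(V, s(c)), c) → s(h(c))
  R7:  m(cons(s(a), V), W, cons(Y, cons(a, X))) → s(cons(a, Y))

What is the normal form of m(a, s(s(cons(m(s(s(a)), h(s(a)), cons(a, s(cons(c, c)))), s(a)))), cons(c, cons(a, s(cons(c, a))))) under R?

s(s(cons(s(a), s(a))))

1. m(a, s(s(cons(m(s(s(a)), h(s(a)), cons(a, s(cons(c, c)))), s(a)))), cons(c, cons(a, s(cons(c, a)))))  →  s(s(cons(m(s(s(a)), h(s(a)), cons(a, s(cons(c, c)))), s(a))))   [R5 at ε]
2. s(s(cons(m(s(s(a)), h(s(a)), cons(a, s(cons(c, c)))), s(a))))  →  s(s(cons(s(h(s(a))), s(a))))   [R4 at 1.1.1]
3. s(s(cons(s(h(s(a))), s(a))))  →  s(s(cons(s(a), s(a))))   [R2 at 1.1.1.1]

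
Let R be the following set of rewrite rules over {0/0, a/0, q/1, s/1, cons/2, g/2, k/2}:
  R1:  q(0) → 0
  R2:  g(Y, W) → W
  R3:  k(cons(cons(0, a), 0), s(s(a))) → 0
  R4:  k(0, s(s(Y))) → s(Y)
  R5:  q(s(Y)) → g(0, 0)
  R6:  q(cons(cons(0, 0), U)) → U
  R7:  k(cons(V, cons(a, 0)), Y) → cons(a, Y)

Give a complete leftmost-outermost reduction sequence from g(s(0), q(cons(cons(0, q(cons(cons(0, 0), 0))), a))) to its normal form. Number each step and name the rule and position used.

a

1. g(s(0), q(cons(cons(0, q(cons(cons(0, 0), 0))), a)))  →  q(cons(cons(0, q(cons(cons(0, 0), 0))), a))   [R2 at ε]
2. q(cons(cons(0, q(cons(cons(0, 0), 0))), a))  →  q(cons(cons(0, 0), a))   [R6 at 1.1.2]
3. q(cons(cons(0, 0), a))  →  a   [R6 at ε]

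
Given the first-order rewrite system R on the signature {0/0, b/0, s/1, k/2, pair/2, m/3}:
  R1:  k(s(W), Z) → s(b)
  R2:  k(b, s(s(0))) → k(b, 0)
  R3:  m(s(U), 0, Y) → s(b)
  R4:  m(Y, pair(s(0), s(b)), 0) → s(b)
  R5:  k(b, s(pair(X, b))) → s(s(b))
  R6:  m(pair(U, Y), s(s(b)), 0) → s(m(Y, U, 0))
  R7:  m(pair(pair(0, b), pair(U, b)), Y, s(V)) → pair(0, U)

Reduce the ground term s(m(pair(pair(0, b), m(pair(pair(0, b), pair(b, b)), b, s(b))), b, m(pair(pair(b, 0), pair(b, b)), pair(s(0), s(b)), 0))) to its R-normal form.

s(pair(0, 0))

1. s(m(pair(pair(0, b), m(pair(pair(0, b), pair(b, b)), b, s(b))), b, m(pair(pair(b, 0), pair(b, b)), pair(s(0), s(b)), 0)))  →  s(m(pair(pair(0, b), pair(0, b)), b, m(pair(pair(b, 0), pair(b, b)), pair(s(0), s(b)), 0)))   [R7 at 1.1.2]
2. s(m(pair(pair(0, b), pair(0, b)), b, m(pair(pair(b, 0), pair(b, b)), pair(s(0), s(b)), 0)))  →  s(m(pair(pair(0, b), pair(0, b)), b, s(b)))   [R4 at 1.3]
3. s(m(pair(pair(0, b), pair(0, b)), b, s(b)))  →  s(pair(0, 0))   [R7 at 1]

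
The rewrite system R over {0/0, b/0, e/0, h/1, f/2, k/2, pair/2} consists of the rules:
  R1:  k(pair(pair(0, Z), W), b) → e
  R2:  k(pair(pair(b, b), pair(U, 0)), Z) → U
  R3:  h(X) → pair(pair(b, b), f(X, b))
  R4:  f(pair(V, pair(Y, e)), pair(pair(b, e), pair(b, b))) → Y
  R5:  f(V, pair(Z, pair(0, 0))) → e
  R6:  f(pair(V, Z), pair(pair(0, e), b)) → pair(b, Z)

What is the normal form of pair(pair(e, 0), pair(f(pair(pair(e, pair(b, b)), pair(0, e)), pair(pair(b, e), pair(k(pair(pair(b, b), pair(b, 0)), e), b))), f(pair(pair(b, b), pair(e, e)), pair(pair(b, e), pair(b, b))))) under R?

1. pair(pair(e, 0), pair(f(pair(pair(e, pair(b, b)), pair(0, e)), pair(pair(b, e), pair(k(pair(pair(b, b), pair(b, 0)), e), b))), f(pair(pair(b, b), pair(e, e)), pair(pair(b, e), pair(b, b)))))  →  pair(pair(e, 0), pair(f(pair(pair(e, pair(b, b)), pair(0, e)), pair(pair(b, e), pair(b, b))), f(pair(pair(b, b), pair(e, e)), pair(pair(b, e), pair(b, b)))))   [R2 at 2.1.2.2.1]
2. pair(pair(e, 0), pair(f(pair(pair(e, pair(b, b)), pair(0, e)), pair(pair(b, e), pair(b, b))), f(pair(pair(b, b), pair(e, e)), pair(pair(b, e), pair(b, b)))))  →  pair(pair(e, 0), pair(0, f(pair(pair(b, b), pair(e, e)), pair(pair(b, e), pair(b, b)))))   [R4 at 2.1]
3. pair(pair(e, 0), pair(0, f(pair(pair(b, b), pair(e, e)), pair(pair(b, e), pair(b, b)))))  →  pair(pair(e, 0), pair(0, e))   [R4 at 2.2]

pair(pair(e, 0), pair(0, e))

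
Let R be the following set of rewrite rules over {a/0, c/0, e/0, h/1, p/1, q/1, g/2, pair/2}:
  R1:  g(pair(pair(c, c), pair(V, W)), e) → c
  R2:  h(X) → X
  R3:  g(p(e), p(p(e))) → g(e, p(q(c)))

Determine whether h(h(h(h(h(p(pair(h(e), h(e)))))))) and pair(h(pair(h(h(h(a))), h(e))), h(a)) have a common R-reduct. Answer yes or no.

no — NF(t₁) = p(pair(e, e)), NF(t₂) = pair(pair(a, e), a)

Reduce t₁ = h(h(h(h(h(p(pair(h(e), h(e)))))))):
1. h(h(h(h(h(p(pair(h(e), h(e))))))))  →  h(h(h(h(p(pair(h(e), h(e)))))))   [R2 at ε]
2. h(h(h(h(p(pair(h(e), h(e)))))))  →  h(h(h(p(pair(h(e), h(e))))))   [R2 at ε]
3. h(h(h(p(pair(h(e), h(e))))))  →  h(h(p(pair(h(e), h(e)))))   [R2 at ε]
4. h(h(p(pair(h(e), h(e)))))  →  h(p(pair(h(e), h(e))))   [R2 at ε]
5. h(p(pair(h(e), h(e))))  →  p(pair(h(e), h(e)))   [R2 at ε]
6. p(pair(h(e), h(e)))  →  p(pair(e, h(e)))   [R2 at 1.1]
7. p(pair(e, h(e)))  →  p(pair(e, e))   [R2 at 1.2]

Reduce t₂ = pair(h(pair(h(h(h(a))), h(e))), h(a)):
1. pair(h(pair(h(h(h(a))), h(e))), h(a))  →  pair(pair(h(h(h(a))), h(e)), h(a))   [R2 at 1]
2. pair(pair(h(h(h(a))), h(e)), h(a))  →  pair(pair(h(h(a)), h(e)), h(a))   [R2 at 1.1]
3. pair(pair(h(h(a)), h(e)), h(a))  →  pair(pair(h(a), h(e)), h(a))   [R2 at 1.1]
4. pair(pair(h(a), h(e)), h(a))  →  pair(pair(a, h(e)), h(a))   [R2 at 1.1]
5. pair(pair(a, h(e)), h(a))  →  pair(pair(a, e), h(a))   [R2 at 1.2]
6. pair(pair(a, e), h(a))  →  pair(pair(a, e), a)   [R2 at 2]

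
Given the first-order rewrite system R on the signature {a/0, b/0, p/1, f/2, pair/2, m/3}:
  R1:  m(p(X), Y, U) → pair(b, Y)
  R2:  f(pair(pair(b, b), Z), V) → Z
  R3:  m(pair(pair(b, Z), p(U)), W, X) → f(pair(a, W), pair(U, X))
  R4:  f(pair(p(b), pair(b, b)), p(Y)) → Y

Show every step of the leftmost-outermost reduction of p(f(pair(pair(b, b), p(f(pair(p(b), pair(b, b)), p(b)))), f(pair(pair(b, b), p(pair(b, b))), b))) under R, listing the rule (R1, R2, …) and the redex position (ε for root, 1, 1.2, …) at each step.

p(p(b))

1. p(f(pair(pair(b, b), p(f(pair(p(b), pair(b, b)), p(b)))), f(pair(pair(b, b), p(pair(b, b))), b)))  →  p(p(f(pair(p(b), pair(b, b)), p(b))))   [R2 at 1]
2. p(p(f(pair(p(b), pair(b, b)), p(b))))  →  p(p(b))   [R4 at 1.1]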